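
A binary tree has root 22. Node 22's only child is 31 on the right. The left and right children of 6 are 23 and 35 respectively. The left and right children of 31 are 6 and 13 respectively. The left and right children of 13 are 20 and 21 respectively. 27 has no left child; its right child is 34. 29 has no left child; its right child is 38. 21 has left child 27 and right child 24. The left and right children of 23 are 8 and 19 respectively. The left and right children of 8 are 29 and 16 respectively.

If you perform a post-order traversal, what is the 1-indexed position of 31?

Post-order visits the left subtree, then the right subtree, then the node.
At 22: no left child.
At 22: go right to 31.
  At 31: go left to 6.
    At 6: go left to 23.
      At 23: go left to 8.
        At 8: go left to 29.
          At 29: no left child.
          At 29: go right to 38.
            38 is a leaf — visit 38.
          Visit 29.
        At 8: go right to 16.
          16 is a leaf — visit 16.
        Visit 8.
      At 23: go right to 19.
        19 is a leaf — visit 19.
      Visit 23.
    At 6: go right to 35.
      35 is a leaf — visit 35.
    Visit 6.
  At 31: go right to 13.
    At 13: go left to 20.
      20 is a leaf — visit 20.
    At 13: go right to 21.
      At 21: go left to 27.
        At 27: no left child.
        At 27: go right to 34.
          34 is a leaf — visit 34.
        Visit 27.
      At 21: go right to 24.
        24 is a leaf — visit 24.
      Visit 21.
    Visit 13.
  Visit 31.
Visit 22.
Full post-order sequence: 38, 29, 16, 8, 19, 23, 35, 6, 20, 34, 27, 24, 21, 13, 31, 22.

15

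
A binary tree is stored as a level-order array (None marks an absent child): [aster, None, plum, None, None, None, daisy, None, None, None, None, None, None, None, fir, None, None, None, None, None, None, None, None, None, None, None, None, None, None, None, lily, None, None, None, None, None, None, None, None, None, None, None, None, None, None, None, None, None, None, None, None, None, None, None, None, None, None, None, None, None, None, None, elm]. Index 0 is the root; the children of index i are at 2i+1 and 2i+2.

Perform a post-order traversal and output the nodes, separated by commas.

Post-order visits the left subtree, then the right subtree, then the node.
At aster: no left child.
At aster: go right to plum.
  At plum: no left child.
  At plum: go right to daisy.
    At daisy: no left child.
    At daisy: go right to fir.
      At fir: no left child.
      At fir: go right to lily.
        At lily: no left child.
        At lily: go right to elm.
          elm is a leaf — visit elm.
        Visit lily.
      Visit fir.
    Visit daisy.
  Visit plum.
Visit aster.

elm, lily, fir, daisy, plum, aster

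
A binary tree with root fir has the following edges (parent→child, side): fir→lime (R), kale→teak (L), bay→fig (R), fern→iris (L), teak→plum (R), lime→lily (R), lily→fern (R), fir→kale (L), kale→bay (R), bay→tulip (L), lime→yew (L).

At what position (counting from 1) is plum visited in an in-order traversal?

2

In-order visits the left subtree, then the node, then the right subtree.
At fir: go left to kale.
  At kale: go left to teak.
    At teak: no left child.
    Visit teak.
    At teak: go right to plum.
      plum is a leaf — visit plum.
  Visit kale.
  At kale: go right to bay.
    At bay: go left to tulip.
      tulip is a leaf — visit tulip.
    Visit bay.
    At bay: go right to fig.
      fig is a leaf — visit fig.
Visit fir.
At fir: go right to lime.
  At lime: go left to yew.
    yew is a leaf — visit yew.
  Visit lime.
  At lime: go right to lily.
    At lily: no left child.
    Visit lily.
    At lily: go right to fern.
      At fern: go left to iris.
        iris is a leaf — visit iris.
      Visit fern.
      At fern: no right child.
Full in-order sequence: teak, plum, kale, tulip, bay, fig, fir, yew, lime, lily, iris, fern.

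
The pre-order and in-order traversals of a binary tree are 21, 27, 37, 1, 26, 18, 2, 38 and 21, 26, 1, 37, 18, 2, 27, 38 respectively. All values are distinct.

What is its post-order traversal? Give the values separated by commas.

26, 1, 2, 18, 37, 38, 27, 21

The first element of pre-order is the root; it splits in-order into left and right subtrees.
Root 21: left subtree has 0 nodes { }, right has 7 {26, 1, 37, 18, 2, 27, 38}.
  Root 27: left subtree has 5 nodes {26, 1, 37, 18, 2}, right has 1 {38}.
    Root 37: left subtree has 2 nodes {26, 1}, right has 2 {18, 2}.
      Root 1: left subtree has 1 node {26}, right has 0 { }.
      Root 18: left subtree has 0 nodes { }, right has 1 {2}.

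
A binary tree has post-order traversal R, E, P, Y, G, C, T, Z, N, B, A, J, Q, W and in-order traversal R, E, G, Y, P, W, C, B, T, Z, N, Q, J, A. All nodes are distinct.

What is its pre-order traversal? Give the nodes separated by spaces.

W G E R Y P Q B C N Z T J A

The last element of post-order is the root; it splits in-order into left and right subtrees.
Root W: left subtree has 5 nodes {R, E, G, Y, P}, right has 8 {C, B, T, Z, N, Q, J, A}.
  Root G: left subtree has 2 nodes {R, E}, right has 2 {Y, P}.
    Root E: left subtree has 1 node {R}, right has 0 { }.
    Root Y: left subtree has 0 nodes { }, right has 1 {P}.
  Root Q: left subtree has 5 nodes {C, B, T, Z, N}, right has 2 {J, A}.
    Root B: left subtree has 1 node {C}, right has 3 {T, Z, N}.
      Root N: left subtree has 2 nodes {T, Z}, right has 0 { }.
        Root Z: left subtree has 1 node {T}, right has 0 { }.
    Root J: left subtree has 0 nodes { }, right has 1 {A}.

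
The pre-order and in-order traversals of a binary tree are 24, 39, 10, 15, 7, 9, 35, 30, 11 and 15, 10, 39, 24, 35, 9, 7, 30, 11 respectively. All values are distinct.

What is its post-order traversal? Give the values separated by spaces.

15 10 39 35 9 11 30 7 24

The first element of pre-order is the root; it splits in-order into left and right subtrees.
Root 24: left subtree has 3 nodes {15, 10, 39}, right has 5 {35, 9, 7, 30, 11}.
  Root 39: left subtree has 2 nodes {15, 10}, right has 0 { }.
    Root 10: left subtree has 1 node {15}, right has 0 { }.
  Root 7: left subtree has 2 nodes {35, 9}, right has 2 {30, 11}.
    Root 9: left subtree has 1 node {35}, right has 0 { }.
    Root 30: left subtree has 0 nodes { }, right has 1 {11}.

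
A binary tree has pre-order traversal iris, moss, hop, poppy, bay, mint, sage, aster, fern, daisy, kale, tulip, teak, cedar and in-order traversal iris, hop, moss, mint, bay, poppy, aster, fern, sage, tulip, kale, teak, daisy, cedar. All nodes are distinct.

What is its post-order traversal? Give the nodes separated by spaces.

The first element of pre-order is the root; it splits in-order into left and right subtrees.
Root iris: left subtree has 0 nodes { }, right has 13 {hop, moss, mint, bay, poppy, aster, fern, sage, tulip, kale, teak, daisy, cedar}.
  Root moss: left subtree has 1 node {hop}, right has 11 {mint, bay, poppy, aster, fern, sage, tulip, kale, teak, daisy, cedar}.
    Root poppy: left subtree has 2 nodes {mint, bay}, right has 8 {aster, fern, sage, tulip, kale, teak, daisy, cedar}.
      Root bay: left subtree has 1 node {mint}, right has 0 { }.
      Root sage: left subtree has 2 nodes {aster, fern}, right has 5 {tulip, kale, teak, daisy, cedar}.
        Root aster: left subtree has 0 nodes { }, right has 1 {fern}.
        Root daisy: left subtree has 3 nodes {tulip, kale, teak}, right has 1 {cedar}.
          Root kale: left subtree has 1 node {tulip}, right has 1 {teak}.

hop mint bay fern aster tulip teak kale cedar daisy sage poppy moss iris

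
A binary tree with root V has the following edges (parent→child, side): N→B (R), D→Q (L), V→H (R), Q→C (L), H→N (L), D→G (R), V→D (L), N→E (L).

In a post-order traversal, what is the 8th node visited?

Post-order visits the left subtree, then the right subtree, then the node.
At V: go left to D.
  At D: go left to Q.
    At Q: go left to C.
      C is a leaf — visit C.
    At Q: no right child.
    Visit Q.
  At D: go right to G.
    G is a leaf — visit G.
  Visit D.
At V: go right to H.
  At H: go left to N.
    At N: go left to E.
      E is a leaf — visit E.
    At N: go right to B.
      B is a leaf — visit B.
    Visit N.
  At H: no right child.
  Visit H.
Visit V.
Full post-order sequence: C, Q, G, D, E, B, N, H, V.

H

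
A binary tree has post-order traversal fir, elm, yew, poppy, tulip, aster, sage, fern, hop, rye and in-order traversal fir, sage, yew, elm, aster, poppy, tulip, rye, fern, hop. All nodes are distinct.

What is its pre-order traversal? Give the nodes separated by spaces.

The last element of post-order is the root; it splits in-order into left and right subtrees.
Root rye: left subtree has 7 nodes {fir, sage, yew, elm, aster, poppy, tulip}, right has 2 {fern, hop}.
  Root sage: left subtree has 1 node {fir}, right has 5 {yew, elm, aster, poppy, tulip}.
    Root aster: left subtree has 2 nodes {yew, elm}, right has 2 {poppy, tulip}.
      Root yew: left subtree has 0 nodes { }, right has 1 {elm}.
      Root tulip: left subtree has 1 node {poppy}, right has 0 { }.
  Root hop: left subtree has 1 node {fern}, right has 0 { }.

rye sage fir aster yew elm tulip poppy hop fern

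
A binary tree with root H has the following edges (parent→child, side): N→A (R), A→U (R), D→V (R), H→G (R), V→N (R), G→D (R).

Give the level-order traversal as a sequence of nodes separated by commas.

Level-order visits nodes level by level from the root, left to right within each level.
Level 0: H
Level 1: G
Level 2: D
Level 3: V
Level 4: N
Level 5: A
Level 6: U

H, G, D, V, N, A, U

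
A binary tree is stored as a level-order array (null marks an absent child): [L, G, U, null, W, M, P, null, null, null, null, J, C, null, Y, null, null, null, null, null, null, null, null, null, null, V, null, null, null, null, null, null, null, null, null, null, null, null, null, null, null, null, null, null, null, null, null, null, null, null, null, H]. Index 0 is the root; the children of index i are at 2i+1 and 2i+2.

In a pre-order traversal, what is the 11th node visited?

Y

Pre-order visits the node, then its left subtree, then its right subtree.
Visit L.
At L: go left to G.
  Visit G.
  At G: no left child.
  At G: go right to W.
    W is a leaf — visit W.
At L: go right to U.
  Visit U.
  At U: go left to M.
    Visit M.
    At M: go left to J.
      J is a leaf — visit J.
    At M: go right to C.
      Visit C.
      At C: go left to V.
        Visit V.
        At V: go left to H.
          H is a leaf — visit H.
        At V: no right child.
      At C: no right child.
  At U: go right to P.
    Visit P.
    At P: no left child.
    At P: go right to Y.
      Y is a leaf — visit Y.
Full pre-order sequence: L, G, W, U, M, J, C, V, H, P, Y.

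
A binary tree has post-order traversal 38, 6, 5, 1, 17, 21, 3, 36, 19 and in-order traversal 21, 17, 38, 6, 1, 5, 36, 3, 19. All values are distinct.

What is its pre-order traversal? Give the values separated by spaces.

The last element of post-order is the root; it splits in-order into left and right subtrees.
Root 19: left subtree has 8 nodes {21, 17, 38, 6, 1, 5, 36, 3}, right has 0 { }.
  Root 36: left subtree has 6 nodes {21, 17, 38, 6, 1, 5}, right has 1 {3}.
    Root 21: left subtree has 0 nodes { }, right has 5 {17, 38, 6, 1, 5}.
      Root 17: left subtree has 0 nodes { }, right has 4 {38, 6, 1, 5}.
        Root 1: left subtree has 2 nodes {38, 6}, right has 1 {5}.
          Root 6: left subtree has 1 node {38}, right has 0 { }.

19 36 21 17 1 6 38 5 3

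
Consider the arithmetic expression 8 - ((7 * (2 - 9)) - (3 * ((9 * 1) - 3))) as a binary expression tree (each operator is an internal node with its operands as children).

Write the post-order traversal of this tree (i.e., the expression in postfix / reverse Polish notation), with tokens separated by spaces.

Post-order on an expression tree gives postfix notation: for each operator, emit left operand, right operand, then the operator.

8 7 2 9 - * 3 9 1 * 3 - * - -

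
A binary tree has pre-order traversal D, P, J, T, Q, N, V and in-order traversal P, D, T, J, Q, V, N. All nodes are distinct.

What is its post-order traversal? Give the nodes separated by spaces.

The first element of pre-order is the root; it splits in-order into left and right subtrees.
Root D: left subtree has 1 node {P}, right has 5 {T, J, Q, V, N}.
  Root J: left subtree has 1 node {T}, right has 3 {Q, V, N}.
    Root Q: left subtree has 0 nodes { }, right has 2 {V, N}.
      Root N: left subtree has 1 node {V}, right has 0 { }.

P T V N Q J D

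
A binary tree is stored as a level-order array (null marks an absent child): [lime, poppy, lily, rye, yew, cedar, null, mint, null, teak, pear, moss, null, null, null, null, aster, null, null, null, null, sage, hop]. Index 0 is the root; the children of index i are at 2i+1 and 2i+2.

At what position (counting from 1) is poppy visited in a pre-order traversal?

Pre-order visits the node, then its left subtree, then its right subtree.
Visit lime.
At lime: go left to poppy.
  Visit poppy.
  At poppy: go left to rye.
    Visit rye.
    At rye: go left to mint.
      Visit mint.
      At mint: no left child.
      At mint: go right to aster.
        aster is a leaf — visit aster.
    At rye: no right child.
  At poppy: go right to yew.
    Visit yew.
    At yew: go left to teak.
      teak is a leaf — visit teak.
    At yew: go right to pear.
      Visit pear.
      At pear: go left to sage.
        sage is a leaf — visit sage.
      At pear: go right to hop.
        hop is a leaf — visit hop.
At lime: go right to lily.
  Visit lily.
  At lily: go left to cedar.
    Visit cedar.
    At cedar: go left to moss.
      moss is a leaf — visit moss.
    At cedar: no right child.
  At lily: no right child.
Full pre-order sequence: lime, poppy, rye, mint, aster, yew, teak, pear, sage, hop, lily, cedar, moss.

2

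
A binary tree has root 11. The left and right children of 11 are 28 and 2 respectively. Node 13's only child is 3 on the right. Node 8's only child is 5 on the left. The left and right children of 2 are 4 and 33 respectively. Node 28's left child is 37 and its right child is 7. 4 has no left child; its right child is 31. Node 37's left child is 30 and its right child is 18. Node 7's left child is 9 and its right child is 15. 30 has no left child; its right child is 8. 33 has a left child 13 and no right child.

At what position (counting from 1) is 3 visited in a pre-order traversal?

Pre-order visits the node, then its left subtree, then its right subtree.
Visit 11.
At 11: go left to 28.
  Visit 28.
  At 28: go left to 37.
    Visit 37.
    At 37: go left to 30.
      Visit 30.
      At 30: no left child.
      At 30: go right to 8.
        Visit 8.
        At 8: go left to 5.
          5 is a leaf — visit 5.
        At 8: no right child.
    At 37: go right to 18.
      18 is a leaf — visit 18.
  At 28: go right to 7.
    Visit 7.
    At 7: go left to 9.
      9 is a leaf — visit 9.
    At 7: go right to 15.
      15 is a leaf — visit 15.
At 11: go right to 2.
  Visit 2.
  At 2: go left to 4.
    Visit 4.
    At 4: no left child.
    At 4: go right to 31.
      31 is a leaf — visit 31.
  At 2: go right to 33.
    Visit 33.
    At 33: go left to 13.
      Visit 13.
      At 13: no left child.
      At 13: go right to 3.
        3 is a leaf — visit 3.
    At 33: no right child.
Full pre-order sequence: 11, 28, 37, 30, 8, 5, 18, 7, 9, 15, 2, 4, 31, 33, 13, 3.

16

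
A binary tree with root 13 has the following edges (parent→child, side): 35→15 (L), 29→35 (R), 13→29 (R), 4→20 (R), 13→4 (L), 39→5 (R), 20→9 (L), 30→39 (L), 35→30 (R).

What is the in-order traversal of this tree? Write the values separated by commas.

In-order visits the left subtree, then the node, then the right subtree.
At 13: go left to 4.
  At 4: no left child.
  Visit 4.
  At 4: go right to 20.
    At 20: go left to 9.
      9 is a leaf — visit 9.
    Visit 20.
    At 20: no right child.
Visit 13.
At 13: go right to 29.
  At 29: no left child.
  Visit 29.
  At 29: go right to 35.
    At 35: go left to 15.
      15 is a leaf — visit 15.
    Visit 35.
    At 35: go right to 30.
      At 30: go left to 39.
        At 39: no left child.
        Visit 39.
        At 39: go right to 5.
          5 is a leaf — visit 5.
      Visit 30.
      At 30: no right child.

4, 9, 20, 13, 29, 15, 35, 39, 5, 30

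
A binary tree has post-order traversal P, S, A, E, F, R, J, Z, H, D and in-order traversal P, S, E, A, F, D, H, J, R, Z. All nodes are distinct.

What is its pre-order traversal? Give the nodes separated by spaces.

The last element of post-order is the root; it splits in-order into left and right subtrees.
Root D: left subtree has 5 nodes {P, S, E, A, F}, right has 4 {H, J, R, Z}.
  Root F: left subtree has 4 nodes {P, S, E, A}, right has 0 { }.
    Root E: left subtree has 2 nodes {P, S}, right has 1 {A}.
      Root S: left subtree has 1 node {P}, right has 0 { }.
  Root H: left subtree has 0 nodes { }, right has 3 {J, R, Z}.
    Root Z: left subtree has 2 nodes {J, R}, right has 0 { }.
      Root J: left subtree has 0 nodes { }, right has 1 {R}.

D F E S P A H Z J R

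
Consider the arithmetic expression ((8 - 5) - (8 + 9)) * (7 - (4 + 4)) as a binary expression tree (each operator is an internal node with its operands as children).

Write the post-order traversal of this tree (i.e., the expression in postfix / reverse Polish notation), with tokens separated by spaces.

8 5 - 8 9 + - 7 4 4 + - *

Post-order on an expression tree gives postfix notation: for each operator, emit left operand, right operand, then the operator.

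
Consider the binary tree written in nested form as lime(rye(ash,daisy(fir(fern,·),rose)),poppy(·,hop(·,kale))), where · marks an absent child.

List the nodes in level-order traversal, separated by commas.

Level-order visits nodes level by level from the root, left to right within each level.
Level 0: lime
Level 1: rye, poppy
Level 2: ash, daisy, hop
Level 3: fir, rose, kale
Level 4: fern

lime, rye, poppy, ash, daisy, hop, fir, rose, kale, fern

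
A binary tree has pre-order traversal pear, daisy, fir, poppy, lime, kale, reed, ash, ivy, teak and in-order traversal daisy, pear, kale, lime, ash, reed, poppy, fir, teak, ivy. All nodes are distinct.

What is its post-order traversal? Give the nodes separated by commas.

The first element of pre-order is the root; it splits in-order into left and right subtrees.
Root pear: left subtree has 1 node {daisy}, right has 8 {kale, lime, ash, reed, poppy, fir, teak, ivy}.
  Root fir: left subtree has 5 nodes {kale, lime, ash, reed, poppy}, right has 2 {teak, ivy}.
    Root poppy: left subtree has 4 nodes {kale, lime, ash, reed}, right has 0 { }.
      Root lime: left subtree has 1 node {kale}, right has 2 {ash, reed}.
        Root reed: left subtree has 1 node {ash}, right has 0 { }.
    Root ivy: left subtree has 1 node {teak}, right has 0 { }.

daisy, kale, ash, reed, lime, poppy, teak, ivy, fir, pear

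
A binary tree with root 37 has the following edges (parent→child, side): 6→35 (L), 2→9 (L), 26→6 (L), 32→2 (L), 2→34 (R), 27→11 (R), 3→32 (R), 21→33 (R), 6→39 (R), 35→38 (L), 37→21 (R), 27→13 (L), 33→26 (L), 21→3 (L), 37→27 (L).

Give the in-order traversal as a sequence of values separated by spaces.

13 27 11 37 3 9 2 34 32 21 38 35 6 39 26 33

In-order visits the left subtree, then the node, then the right subtree.
At 37: go left to 27.
  At 27: go left to 13.
    13 is a leaf — visit 13.
  Visit 27.
  At 27: go right to 11.
    11 is a leaf — visit 11.
Visit 37.
At 37: go right to 21.
  At 21: go left to 3.
    At 3: no left child.
    Visit 3.
    At 3: go right to 32.
      At 32: go left to 2.
        At 2: go left to 9.
          9 is a leaf — visit 9.
        Visit 2.
        At 2: go right to 34.
          34 is a leaf — visit 34.
      Visit 32.
      At 32: no right child.
  Visit 21.
  At 21: go right to 33.
    At 33: go left to 26.
      At 26: go left to 6.
        At 6: go left to 35.
          At 35: go left to 38.
            38 is a leaf — visit 38.
          Visit 35.
          At 35: no right child.
        Visit 6.
        At 6: go right to 39.
          39 is a leaf — visit 39.
      Visit 26.
      At 26: no right child.
    Visit 33.
    At 33: no right child.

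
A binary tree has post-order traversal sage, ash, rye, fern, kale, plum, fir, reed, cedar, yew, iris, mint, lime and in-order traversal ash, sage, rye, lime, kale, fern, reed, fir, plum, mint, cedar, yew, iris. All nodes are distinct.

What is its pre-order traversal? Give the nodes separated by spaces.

lime rye ash sage mint reed kale fern fir plum iris yew cedar

The last element of post-order is the root; it splits in-order into left and right subtrees.
Root lime: left subtree has 3 nodes {ash, sage, rye}, right has 9 {kale, fern, reed, fir, plum, mint, cedar, yew, iris}.
  Root rye: left subtree has 2 nodes {ash, sage}, right has 0 { }.
    Root ash: left subtree has 0 nodes { }, right has 1 {sage}.
  Root mint: left subtree has 5 nodes {kale, fern, reed, fir, plum}, right has 3 {cedar, yew, iris}.
    Root reed: left subtree has 2 nodes {kale, fern}, right has 2 {fir, plum}.
      Root kale: left subtree has 0 nodes { }, right has 1 {fern}.
      Root fir: left subtree has 0 nodes { }, right has 1 {plum}.
    Root iris: left subtree has 2 nodes {cedar, yew}, right has 0 { }.
      Root yew: left subtree has 1 node {cedar}, right has 0 { }.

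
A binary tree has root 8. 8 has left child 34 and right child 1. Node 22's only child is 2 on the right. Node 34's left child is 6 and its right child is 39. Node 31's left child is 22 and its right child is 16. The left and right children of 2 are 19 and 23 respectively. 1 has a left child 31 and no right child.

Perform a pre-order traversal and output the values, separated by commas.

8, 34, 6, 39, 1, 31, 22, 2, 19, 23, 16

Pre-order visits the node, then its left subtree, then its right subtree.
Visit 8.
At 8: go left to 34.
  Visit 34.
  At 34: go left to 6.
    6 is a leaf — visit 6.
  At 34: go right to 39.
    39 is a leaf — visit 39.
At 8: go right to 1.
  Visit 1.
  At 1: go left to 31.
    Visit 31.
    At 31: go left to 22.
      Visit 22.
      At 22: no left child.
      At 22: go right to 2.
        Visit 2.
        At 2: go left to 19.
          19 is a leaf — visit 19.
        At 2: go right to 23.
          23 is a leaf — visit 23.
    At 31: go right to 16.
      16 is a leaf — visit 16.
  At 1: no right child.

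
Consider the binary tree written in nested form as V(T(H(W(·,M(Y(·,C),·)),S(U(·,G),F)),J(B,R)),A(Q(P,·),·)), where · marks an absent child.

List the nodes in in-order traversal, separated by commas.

W, Y, C, M, H, U, G, S, F, T, B, J, R, V, P, Q, A

In-order visits the left subtree, then the node, then the right subtree.
At V: go left to T.
  At T: go left to H.
    At H: go left to W.
      At W: no left child.
      Visit W.
      At W: go right to M.
        At M: go left to Y.
          At Y: no left child.
          Visit Y.
          At Y: go right to C.
            C is a leaf — visit C.
        Visit M.
        At M: no right child.
    Visit H.
    At H: go right to S.
      At S: go left to U.
        At U: no left child.
        Visit U.
        At U: go right to G.
          G is a leaf — visit G.
      Visit S.
      At S: go right to F.
        F is a leaf — visit F.
  Visit T.
  At T: go right to J.
    At J: go left to B.
      B is a leaf — visit B.
    Visit J.
    At J: go right to R.
      R is a leaf — visit R.
Visit V.
At V: go right to A.
  At A: go left to Q.
    At Q: go left to P.
      P is a leaf — visit P.
    Visit Q.
    At Q: no right child.
  Visit A.
  At A: no right child.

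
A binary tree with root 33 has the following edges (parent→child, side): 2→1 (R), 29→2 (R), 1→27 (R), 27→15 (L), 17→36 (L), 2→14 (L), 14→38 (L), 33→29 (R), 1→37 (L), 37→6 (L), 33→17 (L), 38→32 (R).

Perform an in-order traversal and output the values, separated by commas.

In-order visits the left subtree, then the node, then the right subtree.
At 33: go left to 17.
  At 17: go left to 36.
    36 is a leaf — visit 36.
  Visit 17.
  At 17: no right child.
Visit 33.
At 33: go right to 29.
  At 29: no left child.
  Visit 29.
  At 29: go right to 2.
    At 2: go left to 14.
      At 14: go left to 38.
        At 38: no left child.
        Visit 38.
        At 38: go right to 32.
          32 is a leaf — visit 32.
      Visit 14.
      At 14: no right child.
    Visit 2.
    At 2: go right to 1.
      At 1: go left to 37.
        At 37: go left to 6.
          6 is a leaf — visit 6.
        Visit 37.
        At 37: no right child.
      Visit 1.
      At 1: go right to 27.
        At 27: go left to 15.
          15 is a leaf — visit 15.
        Visit 27.
        At 27: no right child.

36, 17, 33, 29, 38, 32, 14, 2, 6, 37, 1, 15, 27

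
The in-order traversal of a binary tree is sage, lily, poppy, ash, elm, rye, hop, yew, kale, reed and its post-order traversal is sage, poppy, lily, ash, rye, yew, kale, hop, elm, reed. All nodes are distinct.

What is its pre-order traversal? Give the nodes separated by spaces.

reed elm ash lily sage poppy hop rye kale yew

The last element of post-order is the root; it splits in-order into left and right subtrees.
Root reed: left subtree has 9 nodes {sage, lily, poppy, ash, elm, rye, hop, yew, kale}, right has 0 { }.
  Root elm: left subtree has 4 nodes {sage, lily, poppy, ash}, right has 4 {rye, hop, yew, kale}.
    Root ash: left subtree has 3 nodes {sage, lily, poppy}, right has 0 { }.
      Root lily: left subtree has 1 node {sage}, right has 1 {poppy}.
    Root hop: left subtree has 1 node {rye}, right has 2 {yew, kale}.
      Root kale: left subtree has 1 node {yew}, right has 0 { }.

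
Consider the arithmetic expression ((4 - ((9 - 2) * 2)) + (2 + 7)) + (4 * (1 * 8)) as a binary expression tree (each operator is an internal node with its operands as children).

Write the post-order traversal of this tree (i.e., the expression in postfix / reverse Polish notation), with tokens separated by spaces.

4 9 2 - 2 * - 2 7 + + 4 1 8 * * +

Post-order on an expression tree gives postfix notation: for each operator, emit left operand, right operand, then the operator.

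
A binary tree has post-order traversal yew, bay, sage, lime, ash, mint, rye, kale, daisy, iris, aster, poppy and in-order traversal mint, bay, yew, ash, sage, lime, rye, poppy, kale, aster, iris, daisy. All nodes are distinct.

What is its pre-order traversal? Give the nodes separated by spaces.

The last element of post-order is the root; it splits in-order into left and right subtrees.
Root poppy: left subtree has 7 nodes {mint, bay, yew, ash, sage, lime, rye}, right has 4 {kale, aster, iris, daisy}.
  Root rye: left subtree has 6 nodes {mint, bay, yew, ash, sage, lime}, right has 0 { }.
    Root mint: left subtree has 0 nodes { }, right has 5 {bay, yew, ash, sage, lime}.
      Root ash: left subtree has 2 nodes {bay, yew}, right has 2 {sage, lime}.
        Root bay: left subtree has 0 nodes { }, right has 1 {yew}.
        Root lime: left subtree has 1 node {sage}, right has 0 { }.
  Root aster: left subtree has 1 node {kale}, right has 2 {iris, daisy}.
    Root iris: left subtree has 0 nodes { }, right has 1 {daisy}.

poppy rye mint ash bay yew lime sage aster kale iris daisy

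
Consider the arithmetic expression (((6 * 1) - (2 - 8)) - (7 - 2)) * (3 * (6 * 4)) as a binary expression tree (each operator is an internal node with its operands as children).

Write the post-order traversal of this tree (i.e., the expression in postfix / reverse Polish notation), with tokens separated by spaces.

6 1 * 2 8 - - 7 2 - - 3 6 4 * * *

Post-order on an expression tree gives postfix notation: for each operator, emit left operand, right operand, then the operator.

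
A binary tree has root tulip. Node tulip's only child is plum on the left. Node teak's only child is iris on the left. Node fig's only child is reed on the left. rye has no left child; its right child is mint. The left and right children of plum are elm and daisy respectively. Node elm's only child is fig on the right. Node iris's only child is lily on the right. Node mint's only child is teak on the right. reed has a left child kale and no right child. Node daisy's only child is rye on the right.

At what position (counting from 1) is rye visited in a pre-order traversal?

Pre-order visits the node, then its left subtree, then its right subtree.
Visit tulip.
At tulip: go left to plum.
  Visit plum.
  At plum: go left to elm.
    Visit elm.
    At elm: no left child.
    At elm: go right to fig.
      Visit fig.
      At fig: go left to reed.
        Visit reed.
        At reed: go left to kale.
          kale is a leaf — visit kale.
        At reed: no right child.
      At fig: no right child.
  At plum: go right to daisy.
    Visit daisy.
    At daisy: no left child.
    At daisy: go right to rye.
      Visit rye.
      At rye: no left child.
      At rye: go right to mint.
        Visit mint.
        At mint: no left child.
        At mint: go right to teak.
          Visit teak.
          At teak: go left to iris.
            Visit iris.
            At iris: no left child.
            At iris: go right to lily.
              lily is a leaf — visit lily.
          At teak: no right child.
At tulip: no right child.
Full pre-order sequence: tulip, plum, elm, fig, reed, kale, daisy, rye, mint, teak, iris, lily.

8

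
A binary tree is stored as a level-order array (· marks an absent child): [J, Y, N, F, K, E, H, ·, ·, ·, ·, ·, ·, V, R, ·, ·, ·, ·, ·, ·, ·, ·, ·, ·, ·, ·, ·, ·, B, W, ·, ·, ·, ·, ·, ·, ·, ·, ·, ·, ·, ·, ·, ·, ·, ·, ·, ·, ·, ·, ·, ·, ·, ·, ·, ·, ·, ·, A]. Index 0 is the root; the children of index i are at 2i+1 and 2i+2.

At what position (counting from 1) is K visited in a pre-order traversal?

4

Pre-order visits the node, then its left subtree, then its right subtree.
Visit J.
At J: go left to Y.
  Visit Y.
  At Y: go left to F.
    F is a leaf — visit F.
  At Y: go right to K.
    K is a leaf — visit K.
At J: go right to N.
  Visit N.
  At N: go left to E.
    E is a leaf — visit E.
  At N: go right to H.
    Visit H.
    At H: go left to V.
      V is a leaf — visit V.
    At H: go right to R.
      Visit R.
      At R: go left to B.
        Visit B.
        At B: go left to A.
          A is a leaf — visit A.
        At B: no right child.
      At R: go right to W.
        W is a leaf — visit W.
Full pre-order sequence: J, Y, F, K, N, E, H, V, R, B, A, W.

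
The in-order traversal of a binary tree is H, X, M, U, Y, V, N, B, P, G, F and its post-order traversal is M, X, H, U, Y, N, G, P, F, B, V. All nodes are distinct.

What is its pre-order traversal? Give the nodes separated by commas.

V, Y, U, H, X, M, B, N, F, P, G

The last element of post-order is the root; it splits in-order into left and right subtrees.
Root V: left subtree has 5 nodes {H, X, M, U, Y}, right has 5 {N, B, P, G, F}.
  Root Y: left subtree has 4 nodes {H, X, M, U}, right has 0 { }.
    Root U: left subtree has 3 nodes {H, X, M}, right has 0 { }.
      Root H: left subtree has 0 nodes { }, right has 2 {X, M}.
        Root X: left subtree has 0 nodes { }, right has 1 {M}.
  Root B: left subtree has 1 node {N}, right has 3 {P, G, F}.
    Root F: left subtree has 2 nodes {P, G}, right has 0 { }.
      Root P: left subtree has 0 nodes { }, right has 1 {G}.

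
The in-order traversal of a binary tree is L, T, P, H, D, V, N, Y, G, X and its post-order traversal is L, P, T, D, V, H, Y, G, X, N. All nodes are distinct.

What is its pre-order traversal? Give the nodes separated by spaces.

The last element of post-order is the root; it splits in-order into left and right subtrees.
Root N: left subtree has 6 nodes {L, T, P, H, D, V}, right has 3 {Y, G, X}.
  Root H: left subtree has 3 nodes {L, T, P}, right has 2 {D, V}.
    Root T: left subtree has 1 node {L}, right has 1 {P}.
    Root V: left subtree has 1 node {D}, right has 0 { }.
  Root X: left subtree has 2 nodes {Y, G}, right has 0 { }.
    Root G: left subtree has 1 node {Y}, right has 0 { }.

N H T L P V D X G Y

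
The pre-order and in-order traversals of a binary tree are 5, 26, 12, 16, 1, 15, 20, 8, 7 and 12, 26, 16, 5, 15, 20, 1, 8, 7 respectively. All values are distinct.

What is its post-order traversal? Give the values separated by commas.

12, 16, 26, 20, 15, 7, 8, 1, 5

The first element of pre-order is the root; it splits in-order into left and right subtrees.
Root 5: left subtree has 3 nodes {12, 26, 16}, right has 5 {15, 20, 1, 8, 7}.
  Root 26: left subtree has 1 node {12}, right has 1 {16}.
  Root 1: left subtree has 2 nodes {15, 20}, right has 2 {8, 7}.
    Root 15: left subtree has 0 nodes { }, right has 1 {20}.
    Root 8: left subtree has 0 nodes { }, right has 1 {7}.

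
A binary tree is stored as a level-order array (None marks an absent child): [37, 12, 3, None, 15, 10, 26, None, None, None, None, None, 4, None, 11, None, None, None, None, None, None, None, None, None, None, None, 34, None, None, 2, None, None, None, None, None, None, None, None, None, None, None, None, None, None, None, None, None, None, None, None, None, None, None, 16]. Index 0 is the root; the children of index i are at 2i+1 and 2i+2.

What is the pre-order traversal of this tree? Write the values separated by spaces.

Pre-order visits the node, then its left subtree, then its right subtree.
Visit 37.
At 37: go left to 12.
  Visit 12.
  At 12: no left child.
  At 12: go right to 15.
    15 is a leaf — visit 15.
At 37: go right to 3.
  Visit 3.
  At 3: go left to 10.
    Visit 10.
    At 10: no left child.
    At 10: go right to 4.
      Visit 4.
      At 4: no left child.
      At 4: go right to 34.
        Visit 34.
        At 34: go left to 16.
          16 is a leaf — visit 16.
        At 34: no right child.
  At 3: go right to 26.
    Visit 26.
    At 26: no left child.
    At 26: go right to 11.
      Visit 11.
      At 11: go left to 2.
        2 is a leaf — visit 2.
      At 11: no right child.

37 12 15 3 10 4 34 16 26 11 2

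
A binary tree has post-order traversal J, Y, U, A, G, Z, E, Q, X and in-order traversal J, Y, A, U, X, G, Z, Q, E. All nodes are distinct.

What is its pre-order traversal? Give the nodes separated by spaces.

The last element of post-order is the root; it splits in-order into left and right subtrees.
Root X: left subtree has 4 nodes {J, Y, A, U}, right has 4 {G, Z, Q, E}.
  Root A: left subtree has 2 nodes {J, Y}, right has 1 {U}.
    Root Y: left subtree has 1 node {J}, right has 0 { }.
  Root Q: left subtree has 2 nodes {G, Z}, right has 1 {E}.
    Root Z: left subtree has 1 node {G}, right has 0 { }.

X A Y J U Q Z G E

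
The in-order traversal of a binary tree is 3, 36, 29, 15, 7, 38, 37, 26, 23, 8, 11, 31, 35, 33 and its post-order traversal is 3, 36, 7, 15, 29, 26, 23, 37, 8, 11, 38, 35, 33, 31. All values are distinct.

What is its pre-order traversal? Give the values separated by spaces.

31 38 29 36 3 15 7 11 8 37 23 26 33 35

The last element of post-order is the root; it splits in-order into left and right subtrees.
Root 31: left subtree has 11 nodes {3, 36, 29, 15, 7, 38, 37, 26, 23, 8, 11}, right has 2 {35, 33}.
  Root 38: left subtree has 5 nodes {3, 36, 29, 15, 7}, right has 5 {37, 26, 23, 8, 11}.
    Root 29: left subtree has 2 nodes {3, 36}, right has 2 {15, 7}.
      Root 36: left subtree has 1 node {3}, right has 0 { }.
      Root 15: left subtree has 0 nodes { }, right has 1 {7}.
    Root 11: left subtree has 4 nodes {37, 26, 23, 8}, right has 0 { }.
      Root 8: left subtree has 3 nodes {37, 26, 23}, right has 0 { }.
        Root 37: left subtree has 0 nodes { }, right has 2 {26, 23}.
          Root 23: left subtree has 1 node {26}, right has 0 { }.
  Root 33: left subtree has 1 node {35}, right has 0 { }.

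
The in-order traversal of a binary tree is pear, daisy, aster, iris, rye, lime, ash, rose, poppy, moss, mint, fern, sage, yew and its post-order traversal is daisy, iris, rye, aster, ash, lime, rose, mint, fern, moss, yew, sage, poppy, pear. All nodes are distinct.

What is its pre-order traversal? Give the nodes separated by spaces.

pear poppy rose lime aster daisy rye iris ash sage moss fern mint yew

The last element of post-order is the root; it splits in-order into left and right subtrees.
Root pear: left subtree has 0 nodes { }, right has 13 {daisy, aster, iris, rye, lime, ash, rose, poppy, moss, mint, fern, sage, yew}.
  Root poppy: left subtree has 7 nodes {daisy, aster, iris, rye, lime, ash, rose}, right has 5 {moss, mint, fern, sage, yew}.
    Root rose: left subtree has 6 nodes {daisy, aster, iris, rye, lime, ash}, right has 0 { }.
      Root lime: left subtree has 4 nodes {daisy, aster, iris, rye}, right has 1 {ash}.
        Root aster: left subtree has 1 node {daisy}, right has 2 {iris, rye}.
          Root rye: left subtree has 1 node {iris}, right has 0 { }.
    Root sage: left subtree has 3 nodes {moss, mint, fern}, right has 1 {yew}.
      Root moss: left subtree has 0 nodes { }, right has 2 {mint, fern}.
        Root fern: left subtree has 1 node {mint}, right has 0 { }.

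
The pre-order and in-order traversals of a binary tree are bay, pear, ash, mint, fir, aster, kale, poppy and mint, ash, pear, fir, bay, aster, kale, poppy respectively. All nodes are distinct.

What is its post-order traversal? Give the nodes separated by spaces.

mint ash fir pear poppy kale aster bay

The first element of pre-order is the root; it splits in-order into left and right subtrees.
Root bay: left subtree has 4 nodes {mint, ash, pear, fir}, right has 3 {aster, kale, poppy}.
  Root pear: left subtree has 2 nodes {mint, ash}, right has 1 {fir}.
    Root ash: left subtree has 1 node {mint}, right has 0 { }.
  Root aster: left subtree has 0 nodes { }, right has 2 {kale, poppy}.
    Root kale: left subtree has 0 nodes { }, right has 1 {poppy}.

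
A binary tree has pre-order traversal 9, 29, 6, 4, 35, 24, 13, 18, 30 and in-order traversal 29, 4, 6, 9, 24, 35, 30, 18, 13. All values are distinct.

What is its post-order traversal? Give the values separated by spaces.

4 6 29 24 30 18 13 35 9

The first element of pre-order is the root; it splits in-order into left and right subtrees.
Root 9: left subtree has 3 nodes {29, 4, 6}, right has 5 {24, 35, 30, 18, 13}.
  Root 29: left subtree has 0 nodes { }, right has 2 {4, 6}.
    Root 6: left subtree has 1 node {4}, right has 0 { }.
  Root 35: left subtree has 1 node {24}, right has 3 {30, 18, 13}.
    Root 13: left subtree has 2 nodes {30, 18}, right has 0 { }.
      Root 18: left subtree has 1 node {30}, right has 0 { }.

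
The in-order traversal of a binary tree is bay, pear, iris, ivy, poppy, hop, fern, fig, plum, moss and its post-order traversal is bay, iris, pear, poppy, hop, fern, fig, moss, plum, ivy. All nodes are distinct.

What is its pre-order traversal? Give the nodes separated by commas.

The last element of post-order is the root; it splits in-order into left and right subtrees.
Root ivy: left subtree has 3 nodes {bay, pear, iris}, right has 6 {poppy, hop, fern, fig, plum, moss}.
  Root pear: left subtree has 1 node {bay}, right has 1 {iris}.
  Root plum: left subtree has 4 nodes {poppy, hop, fern, fig}, right has 1 {moss}.
    Root fig: left subtree has 3 nodes {poppy, hop, fern}, right has 0 { }.
      Root fern: left subtree has 2 nodes {poppy, hop}, right has 0 { }.
        Root hop: left subtree has 1 node {poppy}, right has 0 { }.

ivy, pear, bay, iris, plum, fig, fern, hop, poppy, moss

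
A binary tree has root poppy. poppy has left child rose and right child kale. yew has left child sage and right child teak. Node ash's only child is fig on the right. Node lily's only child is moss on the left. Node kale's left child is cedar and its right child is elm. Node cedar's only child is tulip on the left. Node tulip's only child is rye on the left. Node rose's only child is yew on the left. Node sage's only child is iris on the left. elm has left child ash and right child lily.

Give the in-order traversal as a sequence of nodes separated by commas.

iris, sage, yew, teak, rose, poppy, rye, tulip, cedar, kale, ash, fig, elm, moss, lily

In-order visits the left subtree, then the node, then the right subtree.
At poppy: go left to rose.
  At rose: go left to yew.
    At yew: go left to sage.
      At sage: go left to iris.
        iris is a leaf — visit iris.
      Visit sage.
      At sage: no right child.
    Visit yew.
    At yew: go right to teak.
      teak is a leaf — visit teak.
  Visit rose.
  At rose: no right child.
Visit poppy.
At poppy: go right to kale.
  At kale: go left to cedar.
    At cedar: go left to tulip.
      At tulip: go left to rye.
        rye is a leaf — visit rye.
      Visit tulip.
      At tulip: no right child.
    Visit cedar.
    At cedar: no right child.
  Visit kale.
  At kale: go right to elm.
    At elm: go left to ash.
      At ash: no left child.
      Visit ash.
      At ash: go right to fig.
        fig is a leaf — visit fig.
    Visit elm.
    At elm: go right to lily.
      At lily: go left to moss.
        moss is a leaf — visit moss.
      Visit lily.
      At lily: no right child.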